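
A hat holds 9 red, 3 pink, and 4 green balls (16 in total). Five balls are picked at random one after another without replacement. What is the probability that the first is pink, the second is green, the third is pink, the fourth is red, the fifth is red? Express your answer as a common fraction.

Multiply the conditional probability of each draw in order, without replacement, so each draw removes one from its color and from the total.
P = (3/16) · (4/15) · (2/14) · (9/13) · (8/12) = 3/910 ≈ 0.0033.

3/910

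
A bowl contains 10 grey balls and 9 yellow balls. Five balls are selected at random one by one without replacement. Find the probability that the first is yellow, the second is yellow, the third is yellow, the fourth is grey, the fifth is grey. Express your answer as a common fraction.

21/646

Multiply the conditional probability of each draw in order, without replacement, so each draw removes one from its color and from the total.
P = (9/19) · (8/18) · (7/17) · (10/16) · (9/15) = 21/646 ≈ 0.0325.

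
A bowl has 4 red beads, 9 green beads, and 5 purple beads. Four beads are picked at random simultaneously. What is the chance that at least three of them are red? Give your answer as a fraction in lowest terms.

Sum the hypergeometric tail for j = 3,…,4 red beads.
Favorable = C(4,3)·C(14,1) + C(4,4)·C(14,0) = 57; total = C(18,4) = 3060.
P = 57/3060 = 19/1020 ≈ 0.0186.

19/1020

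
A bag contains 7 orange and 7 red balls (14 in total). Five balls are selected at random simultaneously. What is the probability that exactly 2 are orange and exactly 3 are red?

105/286

Unordered draws without replacement: count favorable combinations over C(14,5).
Favorable = C(7,2) · C(7,3) = 735; total = C(14,5) = 2002.
P = 735/2002 = 105/286 ≈ 0.3671.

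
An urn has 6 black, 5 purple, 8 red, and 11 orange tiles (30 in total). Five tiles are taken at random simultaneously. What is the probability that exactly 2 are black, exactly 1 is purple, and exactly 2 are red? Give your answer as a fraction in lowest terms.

50/3393

Unordered draws without replacement: count favorable combinations over C(30,5).
Favorable = C(6,2) · C(5,1) · C(8,2) · C(11,0) = 2100; total = C(30,5) = 142506.
P = 2100/142506 = 50/3393 ≈ 0.0147.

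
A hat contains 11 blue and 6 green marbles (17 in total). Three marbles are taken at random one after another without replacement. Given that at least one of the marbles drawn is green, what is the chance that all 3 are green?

P(all 3 green) = C(6,3)/C(17,3) = 1/34; P(at least one green) = 1 − C(11,3)/C(17,3) = 103/136.
Since 'all 3 green' ⊆ 'at least one green', P(all 3 | at least one) = 1/34 / 103/136 = 4/103 ≈ 0.0388.

4/103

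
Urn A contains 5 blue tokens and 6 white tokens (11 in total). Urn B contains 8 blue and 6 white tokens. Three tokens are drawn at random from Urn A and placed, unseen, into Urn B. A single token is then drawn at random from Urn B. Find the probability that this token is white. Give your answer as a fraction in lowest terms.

Condition on how many of the transferred tokens are white (from Urn A: 6 white of 11; then Urn B has 17 total).
  0 white: C(6,0)C(5,3)/C(11,3) = 2/33; then P = 6/17
  1 white: C(6,1)C(5,2)/C(11,3) = 4/11; then P = 7/17
  2 white: C(6,2)C(5,1)/C(11,3) = 5/11; then P = 8/17
  3 white: C(6,3)C(5,0)/C(11,3) = 4/33; then P = 9/17
P(white from Urn B) = 84/187 ≈ 0.4492.

84/187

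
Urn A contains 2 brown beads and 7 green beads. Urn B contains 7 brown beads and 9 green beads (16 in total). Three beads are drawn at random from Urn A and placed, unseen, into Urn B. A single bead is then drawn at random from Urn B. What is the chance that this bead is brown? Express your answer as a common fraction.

23/57

Condition on how many of the transferred beads are brown (from Urn A: 2 brown of 9; then Urn B has 19 total).
  0 brown: C(2,0)C(7,3)/C(9,3) = 5/12; then P = 7/19
  1 brown: C(2,1)C(7,2)/C(9,3) = 1/2; then P = 8/19
  2 brown: C(2,2)C(7,1)/C(9,3) = 1/12; then P = 9/19
P(brown from Urn B) = 23/57 ≈ 0.4035.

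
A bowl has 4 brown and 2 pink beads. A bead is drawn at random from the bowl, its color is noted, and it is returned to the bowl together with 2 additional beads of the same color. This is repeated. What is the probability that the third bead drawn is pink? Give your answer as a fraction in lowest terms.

Sum over the four possibilities for the first two draws (pink/not-pink each), tracking how the pink count and total change by +2 per draw.
P(third is pink) = 1/3 ≈ 0.3333. (In a Pólya urn every draw has the same marginal probability 2/6.)

1/3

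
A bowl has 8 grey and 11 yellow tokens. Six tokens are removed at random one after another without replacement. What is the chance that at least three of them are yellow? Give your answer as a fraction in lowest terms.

Sum the hypergeometric tail for j = 3,…,6 yellow tokens.
Favorable = C(11,3)·C(8,3) + C(11,4)·C(8,2) + C(11,5)·C(8,1) + C(11,6)·C(8,0) = 22638; total = C(19,6) = 27132.
P = 22638/27132 = 539/646 ≈ 0.8344.

539/646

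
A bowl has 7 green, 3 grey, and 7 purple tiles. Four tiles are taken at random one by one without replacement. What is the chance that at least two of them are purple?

Sum the hypergeometric tail for j = 2,…,4 purple tiles.
Favorable = C(7,2)·C(10,2) + C(7,3)·C(10,1) + C(7,4)·C(10,0) = 1330; total = C(17,4) = 2380.
P = 1330/2380 = 19/34 ≈ 0.5588.

19/34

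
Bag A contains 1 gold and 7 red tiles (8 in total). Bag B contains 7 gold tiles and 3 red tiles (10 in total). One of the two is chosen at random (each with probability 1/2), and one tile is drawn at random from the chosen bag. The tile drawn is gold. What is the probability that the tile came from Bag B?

P(gold | Bag A) = 1/8; P(gold | Bag B) = 7/10.
P(gold) = 1/2·1/8 + 1/2·7/10 = 33/80.
By Bayes' rule, P(Bag B | gold) = 7/20 / 33/80 = 28/33 ≈ 0.8485.

28/33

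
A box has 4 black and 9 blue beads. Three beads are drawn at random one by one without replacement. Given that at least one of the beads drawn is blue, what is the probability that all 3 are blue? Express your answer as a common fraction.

14/47

P(all 3 blue) = C(9,3)/C(13,3) = 42/143; P(at least one blue) = 1 − C(4,3)/C(13,3) = 141/143.
Since 'all 3 blue' ⊆ 'at least one blue', P(all 3 | at least one) = 42/143 / 141/143 = 14/47 ≈ 0.2979.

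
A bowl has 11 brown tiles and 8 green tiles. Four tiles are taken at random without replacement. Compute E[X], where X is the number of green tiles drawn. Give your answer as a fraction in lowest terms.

By linearity of expectation, E[X] = Σ P(draw i is green); by symmetry each draw (even without replacement) has P(green) = 8/19.
E[X] = 4 · 8/19 = 32/19 ≈ 1.6842.

32/19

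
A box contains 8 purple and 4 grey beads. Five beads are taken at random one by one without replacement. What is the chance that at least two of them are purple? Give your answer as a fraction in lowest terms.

98/99

Sum the hypergeometric tail for j = 2,…,5 purple beads.
Favorable = C(8,2)·C(4,3) + C(8,3)·C(4,2) + C(8,4)·C(4,1) + C(8,5)·C(4,0) = 784; total = C(12,5) = 792.
P = 784/792 = 98/99 ≈ 0.9899.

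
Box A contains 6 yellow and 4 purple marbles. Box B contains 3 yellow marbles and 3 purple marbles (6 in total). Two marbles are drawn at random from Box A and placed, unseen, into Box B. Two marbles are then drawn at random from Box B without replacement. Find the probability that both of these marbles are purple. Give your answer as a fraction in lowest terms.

83/420

Condition on how many of the transferred marbles are purple (from Box A: 4 purple of 10; then Box B has 8 total).
  0 purple: C(4,0)C(6,2)/C(10,2) = 1/3; then P = C(3,2)/C(8,2) = 3/28
  1 purple: C(4,1)C(6,1)/C(10,2) = 8/15; then P = C(4,2)/C(8,2) = 3/14
  2 purple: C(4,2)C(6,0)/C(10,2) = 2/15; then P = C(5,2)/C(8,2) = 5/14
P(both purple) = 83/420 ≈ 0.1976.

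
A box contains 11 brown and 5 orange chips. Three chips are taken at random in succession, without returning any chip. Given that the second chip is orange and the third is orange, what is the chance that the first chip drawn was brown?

11/14

P(first=brown and the second chip is orange and the third is orange) = (11/16)·(5/15)·(4/14) = 11/168.
P(E) = Σ over first color = 11/168 + 1/56 = 1/12.
By Bayes, P(first=brown | E) = 11/168 / 1/12 = 11/14 ≈ 0.7857.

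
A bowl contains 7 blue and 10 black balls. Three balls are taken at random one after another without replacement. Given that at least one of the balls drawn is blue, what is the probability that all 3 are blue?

P(all 3 blue) = C(7,3)/C(17,3) = 7/136; P(at least one blue) = 1 − C(10,3)/C(17,3) = 14/17.
Since 'all 3 blue' ⊆ 'at least one blue', P(all 3 | at least one) = 7/136 / 14/17 = 1/16 ≈ 0.0625.

1/16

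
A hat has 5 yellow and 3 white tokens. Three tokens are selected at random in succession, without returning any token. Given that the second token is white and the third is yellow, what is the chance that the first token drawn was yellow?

2/3

P(first=yellow and the second token is white and the third is yellow) = (5/8)·(3/7)·(4/6) = 5/28.
P(E) = Σ over first color = 5/28 + 5/56 = 15/56.
By Bayes, P(first=yellow | E) = 5/28 / 15/56 = 2/3 ≈ 0.6667.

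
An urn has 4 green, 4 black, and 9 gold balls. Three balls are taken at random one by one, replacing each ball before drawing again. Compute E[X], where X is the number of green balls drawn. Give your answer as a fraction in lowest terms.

12/17

By linearity of expectation, E[X] = Σ P(draw i is green); each independent draw has P(green) = 4/17.
E[X] = 3 · 4/17 = 12/17 ≈ 0.7059.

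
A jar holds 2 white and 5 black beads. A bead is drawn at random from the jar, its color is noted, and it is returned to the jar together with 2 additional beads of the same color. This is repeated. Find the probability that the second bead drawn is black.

5/7

Condition on the first draw. If first is black (prob 5/7), second-black has prob (7)/(9); if not (prob 2/7), it has prob 5/(9).
P = (5/7)·(7/9) + (2/7)·(5/9) = 5/7 ≈ 0.7143.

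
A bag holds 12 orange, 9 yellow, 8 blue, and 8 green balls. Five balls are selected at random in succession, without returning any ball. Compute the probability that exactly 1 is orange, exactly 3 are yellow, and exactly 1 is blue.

128/6919

Unordered draws without replacement: count favorable combinations over C(37,5).
Favorable = C(12,1) · C(9,3) · C(8,1) · C(8,0) = 8064; total = C(37,5) = 435897.
P = 8064/435897 = 128/6919 ≈ 0.0185.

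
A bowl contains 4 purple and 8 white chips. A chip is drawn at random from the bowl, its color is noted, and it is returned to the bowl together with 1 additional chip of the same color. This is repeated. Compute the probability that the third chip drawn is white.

Sum over the four possibilities for the first two draws (white/not-white each), tracking how the white count and total change by +1 per draw.
P(third is white) = 2/3 ≈ 0.6667. (In a Pólya urn every draw has the same marginal probability 8/12.)

2/3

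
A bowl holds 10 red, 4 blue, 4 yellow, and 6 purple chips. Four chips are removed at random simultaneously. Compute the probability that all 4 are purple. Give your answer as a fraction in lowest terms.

5/3542

Unordered draws without replacement: count favorable combinations over C(24,4).
Favorable = C(10,0) · C(4,0) · C(4,0) · C(6,4) = 15; total = C(24,4) = 10626.
P = 15/10626 = 5/3542 ≈ 0.0014.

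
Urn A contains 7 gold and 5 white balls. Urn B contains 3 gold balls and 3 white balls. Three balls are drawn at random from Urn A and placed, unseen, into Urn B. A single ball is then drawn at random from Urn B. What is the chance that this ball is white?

17/36

Condition on how many of the transferred balls are white (from Urn A: 5 white of 12; then Urn B has 9 total).
  0 white: C(5,0)C(7,3)/C(12,3) = 7/44; then P = 3/9
  1 white: C(5,1)C(7,2)/C(12,3) = 21/44; then P = 4/9
  2 white: C(5,2)C(7,1)/C(12,3) = 7/22; then P = 5/9
  3 white: C(5,3)C(7,0)/C(12,3) = 1/22; then P = 6/9
P(white from Urn B) = 17/36 ≈ 0.4722.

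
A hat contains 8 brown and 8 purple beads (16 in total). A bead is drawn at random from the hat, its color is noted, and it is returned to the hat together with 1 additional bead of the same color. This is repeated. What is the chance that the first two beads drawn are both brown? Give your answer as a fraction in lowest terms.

9/34

After a brown draw the hat holds 9 brown out of 17.
P = (8/16)·(9/17) = 9/34 ≈ 0.2647.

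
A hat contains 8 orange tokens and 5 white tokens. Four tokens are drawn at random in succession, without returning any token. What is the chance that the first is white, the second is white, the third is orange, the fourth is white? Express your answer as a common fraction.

Multiply the conditional probability of each draw in order, without replacement, so each draw removes one from its color and from the total.
P = (5/13) · (4/12) · (8/11) · (3/10) = 4/143 ≈ 0.0280.

4/143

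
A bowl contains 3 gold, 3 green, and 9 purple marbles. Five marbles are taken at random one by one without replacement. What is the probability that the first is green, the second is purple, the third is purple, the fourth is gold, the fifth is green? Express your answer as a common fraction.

Multiply the conditional probability of each draw in order, without replacement, so each draw removes one from its color and from the total.
P = (3/15) · (9/14) · (8/13) · (3/12) · (2/11) = 18/5005 ≈ 0.0036.

18/5005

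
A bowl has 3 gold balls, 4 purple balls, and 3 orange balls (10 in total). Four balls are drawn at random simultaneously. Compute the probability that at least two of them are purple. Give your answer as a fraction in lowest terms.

23/42

Sum the hypergeometric tail for j = 2,…,4 purple balls.
Favorable = C(4,2)·C(6,2) + C(4,3)·C(6,1) + C(4,4)·C(6,0) = 115; total = C(10,4) = 210.
P = 115/210 = 23/42 ≈ 0.5476.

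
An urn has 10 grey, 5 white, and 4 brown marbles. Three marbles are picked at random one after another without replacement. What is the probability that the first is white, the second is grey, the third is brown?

Multiply the conditional probability of each draw in order, without replacement, so each draw removes one from its color and from the total.
P = (5/19) · (10/18) · (4/17) = 100/2907 ≈ 0.0344.

100/2907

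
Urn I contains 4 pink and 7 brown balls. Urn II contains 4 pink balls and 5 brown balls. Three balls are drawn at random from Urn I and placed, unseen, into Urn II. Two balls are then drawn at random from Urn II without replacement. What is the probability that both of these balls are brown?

569/1815

Condition on how many of the transferred balls are brown (from Urn I: 7 brown of 11; then Urn II has 12 total).
  0 brown: C(7,0)C(4,3)/C(11,3) = 4/165; then P = C(5,2)/C(12,2) = 5/33
  1 brown: C(7,1)C(4,2)/C(11,3) = 14/55; then P = C(6,2)/C(12,2) = 5/22
  2 brown: C(7,2)C(4,1)/C(11,3) = 28/55; then P = C(7,2)/C(12,2) = 7/22
  3 brown: C(7,3)C(4,0)/C(11,3) = 7/33; then P = C(8,2)/C(12,2) = 14/33
P(both brown) = 569/1815 ≈ 0.3135.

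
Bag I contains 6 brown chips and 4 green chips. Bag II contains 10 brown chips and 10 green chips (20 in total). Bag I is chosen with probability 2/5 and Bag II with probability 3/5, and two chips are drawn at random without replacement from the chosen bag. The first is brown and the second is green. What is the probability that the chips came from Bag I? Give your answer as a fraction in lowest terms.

152/377

P(E | Bag I) = 4/15; P(E | Bag II) = 5/19.
P(E) = 2/5·4/15 + 3/5·5/19 = 377/1425.
By Bayes' rule, P(Bag I | E) = 8/75 / 377/1425 = 152/377 ≈ 0.4032.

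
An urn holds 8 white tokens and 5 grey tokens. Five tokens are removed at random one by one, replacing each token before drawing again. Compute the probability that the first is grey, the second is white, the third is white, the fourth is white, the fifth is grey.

12800/371293

Multiply the conditional probability of each draw in order, with replacement (the composition resets each draw).
P = (5/13) · (8/13) · (8/13) · (8/13) · (5/13) = 12800/371293 ≈ 0.0345.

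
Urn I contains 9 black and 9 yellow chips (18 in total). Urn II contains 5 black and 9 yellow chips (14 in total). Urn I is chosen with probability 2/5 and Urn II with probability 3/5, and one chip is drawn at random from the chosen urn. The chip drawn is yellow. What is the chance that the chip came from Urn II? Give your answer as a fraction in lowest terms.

27/41

P(yellow | Urn I) = 1/2; P(yellow | Urn II) = 9/14.
P(yellow) = 2/5·1/2 + 3/5·9/14 = 41/70.
By Bayes' rule, P(Urn II | yellow) = 27/70 / 41/70 = 27/41 ≈ 0.6585.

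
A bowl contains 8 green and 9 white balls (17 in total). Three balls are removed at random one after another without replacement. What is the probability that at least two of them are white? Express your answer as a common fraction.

93/170

Sum the hypergeometric tail for j = 2,…,3 white balls.
Favorable = C(9,2)·C(8,1) + C(9,3)·C(8,0) = 372; total = C(17,3) = 680.
P = 372/680 = 93/170 ≈ 0.5471.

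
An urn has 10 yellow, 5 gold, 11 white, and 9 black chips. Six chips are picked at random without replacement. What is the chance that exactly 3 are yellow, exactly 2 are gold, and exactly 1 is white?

30/3689

Unordered draws without replacement: count favorable combinations over C(35,6).
Favorable = C(10,3) · C(5,2) · C(11,1) · C(9,0) = 13200; total = C(35,6) = 1623160.
P = 13200/1623160 = 30/3689 ≈ 0.0081.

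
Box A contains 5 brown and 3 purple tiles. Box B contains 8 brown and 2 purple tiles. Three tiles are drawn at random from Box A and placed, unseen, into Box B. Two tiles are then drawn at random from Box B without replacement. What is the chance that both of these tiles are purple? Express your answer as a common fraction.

25/546

Condition on how many of the transferred tiles are purple (from Box A: 3 purple of 8; then Box B has 13 total).
  0 purple: C(3,0)C(5,3)/C(8,3) = 5/28; then P = C(2,2)/C(13,2) = 1/78
  1 purple: C(3,1)C(5,2)/C(8,3) = 15/28; then P = C(3,2)/C(13,2) = 1/26
  2 purple: C(3,2)C(5,1)/C(8,3) = 15/56; then P = C(4,2)/C(13,2) = 1/13
  3 purple: C(3,3)C(5,0)/C(8,3) = 1/56; then P = C(5,2)/C(13,2) = 5/39
P(both purple) = 25/546 ≈ 0.0458.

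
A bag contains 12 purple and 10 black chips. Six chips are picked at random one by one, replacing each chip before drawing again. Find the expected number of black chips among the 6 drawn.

30/11

By linearity of expectation, E[X] = Σ P(draw i is black); each independent draw has P(black) = 10/22.
E[X] = 6 · 10/22 = 30/11 ≈ 2.7273.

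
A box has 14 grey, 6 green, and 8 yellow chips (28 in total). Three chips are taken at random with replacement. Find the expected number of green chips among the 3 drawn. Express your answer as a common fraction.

9/14

By linearity of expectation, E[X] = Σ P(draw i is green); each independent draw has P(green) = 6/28.
E[X] = 3 · 6/28 = 9/14 ≈ 0.6429.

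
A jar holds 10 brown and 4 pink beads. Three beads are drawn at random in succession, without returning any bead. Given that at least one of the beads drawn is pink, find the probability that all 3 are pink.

P(all 3 pink) = C(4,3)/C(14,3) = 1/91; P(at least one pink) = 1 − C(10,3)/C(14,3) = 61/91.
Since 'all 3 pink' ⊆ 'at least one pink', P(all 3 | at least one) = 1/91 / 61/91 = 1/61 ≈ 0.0164.

1/61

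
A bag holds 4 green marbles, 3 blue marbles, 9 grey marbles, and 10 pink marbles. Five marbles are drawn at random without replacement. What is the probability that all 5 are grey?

Unordered draws without replacement: count favorable combinations over C(26,5).
Favorable = C(4,0) · C(3,0) · C(9,5) · C(10,0) = 126; total = C(26,5) = 65780.
P = 126/65780 = 63/32890 ≈ 0.0019.

63/32890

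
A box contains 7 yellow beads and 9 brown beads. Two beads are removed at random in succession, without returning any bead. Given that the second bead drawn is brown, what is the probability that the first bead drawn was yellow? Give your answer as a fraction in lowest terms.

7/15

P(first=yellow and the second bead drawn is brown) = (7/16)·(9/15) = 21/80.
P(the second bead drawn is brown) = Σ over first color = 21/80 + 3/10 = 9/16.
By Bayes, P(first=yellow | the second bead drawn is brown) = 21/80 / 9/16 = 7/15 ≈ 0.4667.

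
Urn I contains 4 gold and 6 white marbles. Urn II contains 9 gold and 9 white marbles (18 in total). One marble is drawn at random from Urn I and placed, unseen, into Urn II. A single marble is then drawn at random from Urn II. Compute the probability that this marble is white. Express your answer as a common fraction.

48/95

Condition on how many of the transferred marbles are white (from Urn I: 6 white of 10; then Urn II has 19 total).
  0 white: C(6,0)C(4,1)/C(10,1) = 2/5; then P = 9/19
  1 white: C(6,1)C(4,0)/C(10,1) = 3/5; then P = 10/19
P(white from Urn II) = 48/95 ≈ 0.5053.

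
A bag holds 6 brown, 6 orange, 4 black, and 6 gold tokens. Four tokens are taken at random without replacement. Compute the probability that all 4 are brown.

3/1463

Unordered draws without replacement: count favorable combinations over C(22,4).
Favorable = C(6,4) · C(6,0) · C(4,0) · C(6,0) = 15; total = C(22,4) = 7315.
P = 15/7315 = 3/1463 ≈ 0.0021.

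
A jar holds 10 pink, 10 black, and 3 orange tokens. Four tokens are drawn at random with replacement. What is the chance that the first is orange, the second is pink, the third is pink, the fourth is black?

3000/279841

Multiply the conditional probability of each draw in order, with replacement (the composition resets each draw).
P = (3/23) · (10/23) · (10/23) · (10/23) = 3000/279841 ≈ 0.0107.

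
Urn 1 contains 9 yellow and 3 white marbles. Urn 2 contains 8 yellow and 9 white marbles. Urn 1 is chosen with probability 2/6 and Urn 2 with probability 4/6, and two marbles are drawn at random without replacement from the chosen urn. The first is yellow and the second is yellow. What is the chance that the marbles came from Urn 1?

P(E | Urn 1) = 6/11; P(E | Urn 2) = 7/34.
P(E) = 1/3·6/11 + 2/3·7/34 = 179/561.
By Bayes' rule, P(Urn 1 | E) = 2/11 / 179/561 = 102/179 ≈ 0.5698.

102/179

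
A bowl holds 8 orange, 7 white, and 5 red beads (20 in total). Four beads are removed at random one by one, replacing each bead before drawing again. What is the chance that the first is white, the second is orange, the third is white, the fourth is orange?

49/2500

Multiply the conditional probability of each draw in order, with replacement (the composition resets each draw).
P = (7/20) · (8/20) · (7/20) · (8/20) = 49/2500 ≈ 0.0196.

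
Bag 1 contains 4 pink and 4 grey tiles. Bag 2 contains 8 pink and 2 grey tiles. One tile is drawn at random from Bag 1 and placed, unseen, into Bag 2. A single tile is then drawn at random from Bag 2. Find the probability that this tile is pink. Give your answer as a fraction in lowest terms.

Condition on how many of the transferred tiles are pink (from Bag 1: 4 pink of 8; then Bag 2 has 11 total).
  0 pink: C(4,0)C(4,1)/C(8,1) = 1/2; then P = 8/11
  1 pink: C(4,1)C(4,0)/C(8,1) = 1/2; then P = 9/11
P(pink from Bag 2) = 17/22 ≈ 0.7727.

17/22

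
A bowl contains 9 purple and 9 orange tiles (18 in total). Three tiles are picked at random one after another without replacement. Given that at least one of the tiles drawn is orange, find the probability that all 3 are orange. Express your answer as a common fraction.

P(all 3 orange) = C(9,3)/C(18,3) = 7/68; P(at least one orange) = 1 − C(9,3)/C(18,3) = 61/68.
Since 'all 3 orange' ⊆ 'at least one orange', P(all 3 | at least one) = 7/68 / 61/68 = 7/61 ≈ 0.1148.

7/61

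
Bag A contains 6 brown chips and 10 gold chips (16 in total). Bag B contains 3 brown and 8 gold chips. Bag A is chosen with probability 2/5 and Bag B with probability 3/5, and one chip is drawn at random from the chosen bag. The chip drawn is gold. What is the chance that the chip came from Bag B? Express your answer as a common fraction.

96/151

P(gold | Bag A) = 5/8; P(gold | Bag B) = 8/11.
P(gold) = 2/5·5/8 + 3/5·8/11 = 151/220.
By Bayes' rule, P(Bag B | gold) = 24/55 / 151/220 = 96/151 ≈ 0.6358.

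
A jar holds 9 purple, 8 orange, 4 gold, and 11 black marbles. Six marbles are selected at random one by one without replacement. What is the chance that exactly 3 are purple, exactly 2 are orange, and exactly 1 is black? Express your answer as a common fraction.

Unordered draws without replacement: count favorable combinations over C(32,6).
Favorable = C(9,3) · C(8,2) · C(4,0) · C(11,1) = 25872; total = C(32,6) = 906192.
P = 25872/906192 = 77/2697 ≈ 0.0286.

77/2697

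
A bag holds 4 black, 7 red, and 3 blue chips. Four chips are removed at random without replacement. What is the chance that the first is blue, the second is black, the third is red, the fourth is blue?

Multiply the conditional probability of each draw in order, without replacement, so each draw removes one from its color and from the total.
P = (3/14) · (4/13) · (7/12) · (2/11) = 1/143 ≈ 0.0070.

1/143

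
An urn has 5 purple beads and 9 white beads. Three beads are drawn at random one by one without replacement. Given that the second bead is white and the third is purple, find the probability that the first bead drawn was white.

2/3

P(first=white and the second bead is white and the third is purple) = (9/14)·(8/13)·(5/12) = 15/91.
P(E) = Σ over first color = 15/182 + 15/91 = 45/182.
By Bayes, P(first=white | E) = 15/91 / 45/182 = 2/3 ≈ 0.6667.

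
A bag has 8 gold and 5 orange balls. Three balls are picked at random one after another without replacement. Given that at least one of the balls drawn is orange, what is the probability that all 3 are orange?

1/23

P(all 3 orange) = C(5,3)/C(13,3) = 5/143; P(at least one orange) = 1 − C(8,3)/C(13,3) = 115/143.
Since 'all 3 orange' ⊆ 'at least one orange', P(all 3 | at least one) = 5/143 / 115/143 = 1/23 ≈ 0.0435.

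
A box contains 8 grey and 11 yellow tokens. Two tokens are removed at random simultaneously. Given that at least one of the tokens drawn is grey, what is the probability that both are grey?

P(both grey) = C(8,2)/C(19,2) = 28/171; P(at least one grey) = 1 − C(11,2)/C(19,2) = 116/171.
Since 'both grey' ⊆ 'at least one grey', P(both | at least one) = 28/171 / 116/171 = 7/29 ≈ 0.2414.

7/29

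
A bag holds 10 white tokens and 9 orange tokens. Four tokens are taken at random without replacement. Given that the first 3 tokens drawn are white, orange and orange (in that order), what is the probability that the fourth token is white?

After removing 1 white, 2 orange, the bag has 9 white out of 16 remaining.
P(fourth is white | given) = 9/16 ≈ 0.5625.

9/16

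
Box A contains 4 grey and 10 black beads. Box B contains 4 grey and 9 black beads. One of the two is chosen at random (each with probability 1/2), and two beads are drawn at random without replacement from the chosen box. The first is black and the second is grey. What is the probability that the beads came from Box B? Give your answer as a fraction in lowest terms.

21/41

P(E | Box A) = 20/91; P(E | Box B) = 3/13.
P(E) = 1/2·20/91 + 1/2·3/13 = 41/182.
By Bayes' rule, P(Box B | E) = 3/26 / 41/182 = 21/41 ≈ 0.5122.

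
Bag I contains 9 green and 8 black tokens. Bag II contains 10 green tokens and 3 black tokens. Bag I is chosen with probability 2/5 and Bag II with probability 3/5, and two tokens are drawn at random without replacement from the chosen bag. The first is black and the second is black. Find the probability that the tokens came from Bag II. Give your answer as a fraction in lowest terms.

51/233

P(E | Bag I) = 7/34; P(E | Bag II) = 1/26.
P(E) = 2/5·7/34 + 3/5·1/26 = 233/2210.
By Bayes' rule, P(Bag II | E) = 3/130 / 233/2210 = 51/233 ≈ 0.2189.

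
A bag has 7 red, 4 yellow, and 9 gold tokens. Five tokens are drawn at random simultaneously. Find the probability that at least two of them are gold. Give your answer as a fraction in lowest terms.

Sum the hypergeometric tail for j = 2,…,5 gold tokens.
Favorable = C(9,2)·C(11,3) + C(9,3)·C(11,2) + C(9,4)·C(11,1) + C(9,5)·C(11,0) = 12072; total = C(20,5) = 15504.
P = 12072/15504 = 503/646 ≈ 0.7786.

503/646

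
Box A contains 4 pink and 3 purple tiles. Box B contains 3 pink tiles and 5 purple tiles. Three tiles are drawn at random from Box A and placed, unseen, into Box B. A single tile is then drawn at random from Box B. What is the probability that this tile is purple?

Condition on how many of the transferred tiles are purple (from Box A: 3 purple of 7; then Box B has 11 total).
  0 purple: C(3,0)C(4,3)/C(7,3) = 4/35; then P = 5/11
  1 purple: C(3,1)C(4,2)/C(7,3) = 18/35; then P = 6/11
  2 purple: C(3,2)C(4,1)/C(7,3) = 12/35; then P = 7/11
  3 purple: C(3,3)C(4,0)/C(7,3) = 1/35; then P = 8/11
P(purple from Box B) = 4/7 ≈ 0.5714.

4/7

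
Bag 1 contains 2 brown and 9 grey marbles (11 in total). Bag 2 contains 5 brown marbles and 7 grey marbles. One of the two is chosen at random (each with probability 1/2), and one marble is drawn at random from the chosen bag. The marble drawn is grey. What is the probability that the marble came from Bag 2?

P(grey | Bag 1) = 9/11; P(grey | Bag 2) = 7/12.
P(grey) = 1/2·9/11 + 1/2·7/12 = 185/264.
By Bayes' rule, P(Bag 2 | grey) = 7/24 / 185/264 = 77/185 ≈ 0.4162.

77/185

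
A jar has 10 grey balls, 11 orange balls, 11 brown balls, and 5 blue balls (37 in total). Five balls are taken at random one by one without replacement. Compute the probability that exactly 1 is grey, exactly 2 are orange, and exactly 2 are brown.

Unordered draws without replacement: count favorable combinations over C(37,5).
Favorable = C(10,1) · C(11,2) · C(11,2) · C(5,0) = 30250; total = C(37,5) = 435897.
P = 30250/435897 = 2750/39627 ≈ 0.0694.

2750/39627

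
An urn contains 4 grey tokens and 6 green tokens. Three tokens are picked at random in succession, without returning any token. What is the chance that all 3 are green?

1/6

Unordered draws without replacement: count favorable combinations over C(10,3).
Favorable = C(4,0) · C(6,3) = 20; total = C(10,3) = 120.
P = 20/120 = 1/6 ≈ 0.1667.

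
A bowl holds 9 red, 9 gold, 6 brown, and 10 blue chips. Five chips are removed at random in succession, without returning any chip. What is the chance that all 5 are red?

Unordered draws without replacement: count favorable combinations over C(34,5).
Favorable = C(9,5) · C(9,0) · C(6,0) · C(10,0) = 126; total = C(34,5) = 278256.
P = 126/278256 = 21/46376 ≈ 0.0005.

21/46376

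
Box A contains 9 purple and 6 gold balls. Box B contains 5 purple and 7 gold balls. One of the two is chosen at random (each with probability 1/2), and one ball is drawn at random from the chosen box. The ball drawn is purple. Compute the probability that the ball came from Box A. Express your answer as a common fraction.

36/61

P(purple | Box A) = 3/5; P(purple | Box B) = 5/12.
P(purple) = 1/2·3/5 + 1/2·5/12 = 61/120.
By Bayes' rule, P(Box A | purple) = 3/10 / 61/120 = 36/61 ≈ 0.5902.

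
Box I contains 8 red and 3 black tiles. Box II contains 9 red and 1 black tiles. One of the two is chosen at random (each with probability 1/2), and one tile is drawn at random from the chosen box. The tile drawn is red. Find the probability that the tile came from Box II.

99/179

P(red | Box I) = 8/11; P(red | Box II) = 9/10.
P(red) = 1/2·8/11 + 1/2·9/10 = 179/220.
By Bayes' rule, P(Box II | red) = 9/20 / 179/220 = 99/179 ≈ 0.5531.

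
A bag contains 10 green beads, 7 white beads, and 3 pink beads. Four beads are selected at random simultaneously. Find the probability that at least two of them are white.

112/255

Sum the hypergeometric tail for j = 2,…,4 white beads.
Favorable = C(7,2)·C(13,2) + C(7,3)·C(13,1) + C(7,4)·C(13,0) = 2128; total = C(20,4) = 4845.
P = 2128/4845 = 112/255 ≈ 0.4392.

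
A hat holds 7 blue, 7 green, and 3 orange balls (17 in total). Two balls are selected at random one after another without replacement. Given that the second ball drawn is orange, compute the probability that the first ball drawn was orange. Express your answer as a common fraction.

P(first=orange and the second ball drawn is orange) = (3/17)·(2/16) = 3/136.
P(the second ball drawn is orange) = Σ over first color = 21/272 + 21/272 + 3/136 = 3/17.
By Bayes, P(first=orange | the second ball drawn is orange) = 3/136 / 3/17 = 1/8 ≈ 0.1250.

1/8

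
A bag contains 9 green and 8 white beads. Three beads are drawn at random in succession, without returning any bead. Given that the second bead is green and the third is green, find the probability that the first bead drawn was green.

P(first=green and the second bead is green and the third is green) = (9/17)·(8/16)·(7/15) = 21/170.
P(E) = Σ over first color = 21/170 + 12/85 = 9/34.
By Bayes, P(first=green | E) = 21/170 / 9/34 = 7/15 ≈ 0.4667.

7/15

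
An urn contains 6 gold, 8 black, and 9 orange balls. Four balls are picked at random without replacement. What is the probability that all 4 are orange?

Unordered draws without replacement: count favorable combinations over C(23,4).
Favorable = C(6,0) · C(8,0) · C(9,4) = 126; total = C(23,4) = 8855.
P = 126/8855 = 18/1265 ≈ 0.0142.

18/1265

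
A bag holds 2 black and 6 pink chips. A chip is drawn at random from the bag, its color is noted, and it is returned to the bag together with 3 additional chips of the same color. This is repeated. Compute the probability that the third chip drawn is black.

Sum over the four possibilities for the first two draws (black/not-black each), tracking how the black count and total change by +3 per draw.
P(third is black) = 1/4 ≈ 0.2500. (In a Pólya urn every draw has the same marginal probability 2/8.)

1/4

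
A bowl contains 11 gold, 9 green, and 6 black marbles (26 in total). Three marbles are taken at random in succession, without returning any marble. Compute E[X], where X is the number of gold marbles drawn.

33/26

By linearity of expectation, E[X] = Σ P(draw i is gold); by symmetry each draw (even without replacement) has P(gold) = 11/26.
E[X] = 3 · 11/26 = 33/26 ≈ 1.2692.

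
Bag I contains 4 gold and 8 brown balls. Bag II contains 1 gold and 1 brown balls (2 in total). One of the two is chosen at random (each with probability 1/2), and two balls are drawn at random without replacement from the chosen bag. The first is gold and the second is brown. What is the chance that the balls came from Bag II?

33/49

P(E | Bag I) = 8/33; P(E | Bag II) = 1/2.
P(E) = 1/2·8/33 + 1/2·1/2 = 49/132.
By Bayes' rule, P(Bag II | E) = 1/4 / 49/132 = 33/49 ≈ 0.6735.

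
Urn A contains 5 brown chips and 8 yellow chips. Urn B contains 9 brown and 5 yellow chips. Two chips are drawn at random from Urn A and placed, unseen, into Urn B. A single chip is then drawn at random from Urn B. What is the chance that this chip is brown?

127/208

Condition on how many of the transferred chips are brown (from Urn A: 5 brown of 13; then Urn B has 16 total).
  0 brown: C(5,0)C(8,2)/C(13,2) = 14/39; then P = 9/16
  1 brown: C(5,1)C(8,1)/C(13,2) = 20/39; then P = 10/16
  2 brown: C(5,2)C(8,0)/C(13,2) = 5/39; then P = 11/16
P(brown from Urn B) = 127/208 ≈ 0.6106.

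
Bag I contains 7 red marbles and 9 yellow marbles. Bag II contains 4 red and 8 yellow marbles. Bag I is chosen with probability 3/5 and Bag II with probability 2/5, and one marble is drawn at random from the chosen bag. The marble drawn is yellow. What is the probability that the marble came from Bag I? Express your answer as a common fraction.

P(yellow | Bag I) = 9/16; P(yellow | Bag II) = 2/3.
P(yellow) = 3/5·9/16 + 2/5·2/3 = 29/48.
By Bayes' rule, P(Bag I | yellow) = 27/80 / 29/48 = 81/145 ≈ 0.5586.

81/145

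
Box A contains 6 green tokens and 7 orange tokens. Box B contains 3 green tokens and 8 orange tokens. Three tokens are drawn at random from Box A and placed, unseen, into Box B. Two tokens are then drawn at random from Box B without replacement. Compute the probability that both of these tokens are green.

201/2366

Condition on how many of the transferred tokens are green (from Box A: 6 green of 13; then Box B has 14 total).
  0 green: C(6,0)C(7,3)/C(13,3) = 35/286; then P = C(3,2)/C(14,2) = 3/91
  1 green: C(6,1)C(7,2)/C(13,3) = 63/143; then P = C(4,2)/C(14,2) = 6/91
  2 green: C(6,2)C(7,1)/C(13,3) = 105/286; then P = C(5,2)/C(14,2) = 10/91
  3 green: C(6,3)C(7,0)/C(13,3) = 10/143; then P = C(6,2)/C(14,2) = 15/91
P(both green) = 201/2366 ≈ 0.0850.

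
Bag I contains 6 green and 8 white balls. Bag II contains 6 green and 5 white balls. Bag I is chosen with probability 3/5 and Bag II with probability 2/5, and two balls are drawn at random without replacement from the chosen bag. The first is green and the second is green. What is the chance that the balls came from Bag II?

182/347

P(E | Bag I) = 15/91; P(E | Bag II) = 3/11.
P(E) = 3/5·15/91 + 2/5·3/11 = 1041/5005.
By Bayes' rule, P(Bag II | E) = 6/55 / 1041/5005 = 182/347 ≈ 0.5245.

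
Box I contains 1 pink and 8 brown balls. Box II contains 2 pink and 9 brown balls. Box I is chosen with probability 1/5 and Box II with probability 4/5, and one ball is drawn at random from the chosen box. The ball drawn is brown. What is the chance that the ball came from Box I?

22/103

P(brown | Box I) = 8/9; P(brown | Box II) = 9/11.
P(brown) = 1/5·8/9 + 4/5·9/11 = 412/495.
By Bayes' rule, P(Box I | brown) = 8/45 / 412/495 = 22/103 ≈ 0.2136.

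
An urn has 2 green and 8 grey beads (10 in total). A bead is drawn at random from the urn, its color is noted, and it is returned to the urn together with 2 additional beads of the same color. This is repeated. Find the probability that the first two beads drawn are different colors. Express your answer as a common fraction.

4/15

Either green then grey, or grey then green; after the first draw the total is 12.
P = (2/10)·(8/12) + (8/10)·(2/12) = 4/15 ≈ 0.2667.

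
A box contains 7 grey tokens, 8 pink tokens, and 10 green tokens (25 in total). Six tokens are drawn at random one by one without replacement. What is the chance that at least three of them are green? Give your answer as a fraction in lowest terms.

Sum the hypergeometric tail for j = 3,…,6 green tokens.
Favorable = C(10,3)·C(15,3) + C(10,4)·C(15,2) + C(10,5)·C(15,1) + C(10,6)·C(15,0) = 80640; total = C(25,6) = 177100.
P = 80640/177100 = 576/1265 ≈ 0.4553.

576/1265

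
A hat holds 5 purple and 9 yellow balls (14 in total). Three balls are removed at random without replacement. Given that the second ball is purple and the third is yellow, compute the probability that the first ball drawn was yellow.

P(first=yellow and the second ball is purple and the third is yellow) = (9/14)·(5/13)·(8/12) = 15/91.
P(E) = Σ over first color = 15/182 + 15/91 = 45/182.
By Bayes, P(first=yellow | E) = 15/91 / 45/182 = 2/3 ≈ 0.6667.

2/3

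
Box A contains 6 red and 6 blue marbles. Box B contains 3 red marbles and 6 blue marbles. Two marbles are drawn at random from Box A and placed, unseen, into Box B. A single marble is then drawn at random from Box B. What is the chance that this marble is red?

Condition on how many of the transferred marbles are red (from Box A: 6 red of 12; then Box B has 11 total).
  0 red: C(6,0)C(6,2)/C(12,2) = 5/22; then P = 3/11
  1 red: C(6,1)C(6,1)/C(12,2) = 6/11; then P = 4/11
  2 red: C(6,2)C(6,0)/C(12,2) = 5/22; then P = 5/11
P(red from Box B) = 4/11 ≈ 0.3636.

4/11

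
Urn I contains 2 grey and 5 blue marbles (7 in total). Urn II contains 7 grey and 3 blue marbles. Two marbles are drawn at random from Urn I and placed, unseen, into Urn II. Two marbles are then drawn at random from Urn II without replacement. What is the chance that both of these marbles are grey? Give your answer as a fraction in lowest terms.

263/693

Condition on how many of the transferred marbles are grey (from Urn I: 2 grey of 7; then Urn II has 12 total).
  0 grey: C(2,0)C(5,2)/C(7,2) = 10/21; then P = C(7,2)/C(12,2) = 7/22
  1 grey: C(2,1)C(5,1)/C(7,2) = 10/21; then P = C(8,2)/C(12,2) = 14/33
  2 grey: C(2,2)C(5,0)/C(7,2) = 1/21; then P = C(9,2)/C(12,2) = 6/11
P(both grey) = 263/693 ≈ 0.3795.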